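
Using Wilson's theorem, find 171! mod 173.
(172)! = (171)! × (172) ≡ -1 (mod 173). So (171)! ≡ -1 × (172)^(-1) ≡ (-1)×(-1) = 1 (mod 173)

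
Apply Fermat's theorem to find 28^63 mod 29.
By Fermat: 28^{28} ≡ 1 mod 29. 63 = 2×28 + 7. So 28^{63} ≡ 28^{7} ≡ 28 mod 29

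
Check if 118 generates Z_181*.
ord_181(118) divides 180. For each prime q|180: 118^{90}≡180, 118^{60}≡48, 118^{36}≡42, none ≡ 1. So 118 has order 180 and is a primitive root mod 181.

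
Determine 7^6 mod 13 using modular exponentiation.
By repeated squaring mod 13: 7^{1}≡7, 7^{2}≡10, 7^{4}≡9. Then 7^{6} = 7^{4+2} ≡ 9 × 10 ≡ 12 mod 13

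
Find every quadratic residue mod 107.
QRs mod 107: {1, 3, 4, 9, 10, 11, 12, 13, 14, 16, 19, 23, 25, 27, 29, 30, 33, 34, 35, 36, 37, 39, 40, 41, 42, 44, 47, 48, 49, 52, 53, 56, 57, 61, 62, 64, 69, 75, 76, 79, 81, 83, 85, 86, 87, 89, 90, 92, 99, 100, 101, 102, 105}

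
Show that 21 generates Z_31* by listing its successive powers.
21^1, 21^2, ..., 21^{30} mod 31: [21, 7, 23, 18, 6, 2, 11, 14, 15, 5, 12, 4, 22, 28, 30, 10, 24, 8, 13, 25, 29, 20, 17, 16, 26, 19, 27, 9, 3, 1]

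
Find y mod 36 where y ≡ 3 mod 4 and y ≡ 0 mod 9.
M = 4 × 9 = 36. M₁ = 9, y₁ ≡ 1 mod 4. M₂ = 4, y₂ ≡ 7 mod 9. y = 3×9×1 + 0×4×7 ≡ 27 mod 36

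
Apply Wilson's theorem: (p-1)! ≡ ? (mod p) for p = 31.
By Wilson's theorem, (30)! ≡ -1 ≡ 30 mod 31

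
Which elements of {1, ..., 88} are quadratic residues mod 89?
QRs mod 89: {1, 2, 4, 5, 8, 9, 10, 11, 16, 17, 18, 20, 21, 22, 25, 32, 34, 36, 39, 40, 42, 44, 45, 47, 49, 50, 53, 55, 57, 64, 67, 68, 69, 71, 72, 73, 78, 79, 80, 81, 84, 85, 87, 88}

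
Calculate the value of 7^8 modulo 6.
By repeated squaring mod 6: 7^{1}≡1, 7^{2}≡1, 7^{4}≡1, 7^{8}≡1. So 7^{8} ≡ 1 mod 6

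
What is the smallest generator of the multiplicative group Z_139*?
g = 2. Powers: [2, 4, 8, 16, 32, 64, 128, 117, 95, 51, ...] generates all 138 non-zero residues.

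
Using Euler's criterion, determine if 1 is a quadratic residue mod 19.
By Euler's criterion: 1^{9} ≡ 1 (mod 19). Since this equals 1, 1 is a QR.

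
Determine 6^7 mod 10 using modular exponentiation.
By repeated squaring mod 10: 6^{1}≡6, 6^{2}≡6, 6^{4}≡6. Then 6^{7} = 6^{4+2+1} ≡ 6 × 6 × 6 ≡ 6 mod 10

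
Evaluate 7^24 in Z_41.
By repeated squaring mod 41: 7^{1}≡7, 7^{2}≡8, 7^{4}≡23, 7^{8}≡37, 7^{16}≡16. Then 7^{24} = 7^{16+8} ≡ 16 × 37 ≡ 18 mod 41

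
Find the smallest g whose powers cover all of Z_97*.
g = 5. For each prime q|96: 5^{48}≡96, 5^{32}≡35, none ≡ 1, so ord_97(5) = 96 and 5 is a primitive root.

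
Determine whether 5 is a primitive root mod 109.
5^{27} ≡ 1 mod 109 and 27 < 108, so ord_109(5) = 27 ≠ 108 and 5 is not a primitive root.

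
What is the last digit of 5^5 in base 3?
Using Fermat: 5^{2} ≡ 1 mod 3. 5 ≡ 1 mod 2. So 5^{5} ≡ 5^{1} ≡ 2 mod 3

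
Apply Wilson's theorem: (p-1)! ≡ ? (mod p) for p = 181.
By Wilson's theorem, (180)! ≡ -1 ≡ 180 mod 181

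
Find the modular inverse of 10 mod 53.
Since 53 is prime, by Fermat 10^(-1) ≡ 10^{51} ≡ 16 mod 53. Verify: 10 × 16 = 160 ≡ 1 mod 53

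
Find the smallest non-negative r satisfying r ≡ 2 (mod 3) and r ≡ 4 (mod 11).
M = 3 × 11 = 33. M₁ = 11, y₁ ≡ 2 (mod 3). M₂ = 3, y₂ ≡ 4 (mod 11). r = 2×11×2 + 4×3×4 ≡ 26 (mod 33)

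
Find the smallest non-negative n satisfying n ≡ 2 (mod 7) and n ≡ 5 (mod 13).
M = 7 × 13 = 91. M₁ = 13, y₁ ≡ 6 (mod 7). M₂ = 7, y₂ ≡ 2 (mod 13). n = 2×13×6 + 5×7×2 ≡ 44 (mod 91)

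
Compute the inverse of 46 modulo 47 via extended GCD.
Extended GCD: 46(-1) + 47(1) = 1. So 46^(-1) ≡ -1 ≡ 46 (mod 47). Verify: 46 × 46 = 2116 ≡ 1 (mod 47)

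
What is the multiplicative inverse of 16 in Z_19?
Since 19 is prime, by Fermat 16^(-1) ≡ 16^{17} ≡ 6 (mod 19). Verify: 16 × 6 = 96 ≡ 1 (mod 19)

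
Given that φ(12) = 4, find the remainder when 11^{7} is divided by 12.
By Euler: 11^{4} ≡ 1 (mod 12) since gcd(11, 12) = 1. 7 = 1×4 + 3. So 11^{7} ≡ 11^{3} ≡ 11 (mod 12)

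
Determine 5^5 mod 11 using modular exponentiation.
By repeated squaring (mod 11): 5^{1}≡5, 5^{2}≡3, 5^{4}≡9. Then 5^{5} = 5^{4+1} ≡ 9 × 5 ≡ 1 (mod 11)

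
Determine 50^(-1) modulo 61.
Since 61 is prime, by Fermat 50^(-1) ≡ 50^{59} ≡ 11 (mod 61). Verify: 50 × 11 = 550 ≡ 1 (mod 61)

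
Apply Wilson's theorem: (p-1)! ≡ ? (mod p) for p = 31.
By Wilson's theorem, (30)! ≡ -1 ≡ 30 (mod 31)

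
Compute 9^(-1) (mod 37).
Since 37 is prime, by Fermat 9^(-1) ≡ 9^{35} ≡ 33 (mod 37). Verify: 9 × 33 = 297 ≡ 1 (mod 37)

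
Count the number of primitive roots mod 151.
There are φ(151-1) = φ(150) = 40 primitive roots modulo 151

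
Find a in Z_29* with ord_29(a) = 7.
7 has order 7 mod 29 since 7^{7} ≡ 1 (mod 29) and no smaller power works.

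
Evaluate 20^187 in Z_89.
Using Fermat: 20^{88} ≡ 1 mod 89. 187 ≡ 11 mod 88. So 20^{187} ≡ 20^{11} ≡ 55 mod 89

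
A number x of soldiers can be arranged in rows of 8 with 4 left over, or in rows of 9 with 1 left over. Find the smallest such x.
M = 8 × 9 = 72. M₁ = 9, y₁ ≡ 1 mod 8. M₂ = 8, y₂ ≡ 8 mod 9. x = 4×9×1 + 1×8×8 ≡ 28 mod 72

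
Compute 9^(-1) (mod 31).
Since 31 is prime, by Fermat 9^(-1) ≡ 9^{29} ≡ 7 (mod 31). Verify: 9 × 7 = 63 ≡ 1 (mod 31)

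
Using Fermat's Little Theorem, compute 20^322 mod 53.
By Fermat: 20^{52} ≡ 1 (mod 53). 322 ≡ 10 (mod 52). So 20^{322} ≡ 20^{10} ≡ 43 (mod 53)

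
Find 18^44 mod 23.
Using Fermat: 18^{22} ≡ 1 mod 23. 44 ≡ 0 mod 22. So 18^{44} ≡ 18^{0} ≡ 1 mod 23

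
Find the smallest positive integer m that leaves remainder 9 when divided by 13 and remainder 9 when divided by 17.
M = 13 × 17 = 221. M₁ = 17, y₁ ≡ 10 mod 13. M₂ = 13, y₂ ≡ 4 mod 17. m = 9×17×10 + 9×13×4 ≡ 9 mod 221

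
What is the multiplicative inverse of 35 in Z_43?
Since 43 is prime, by Fermat 35^(-1) ≡ 35^{41} ≡ 16 (mod 43). Verify: 35 × 16 = 560 ≡ 1 (mod 43)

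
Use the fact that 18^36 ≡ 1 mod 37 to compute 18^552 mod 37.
By Fermat: 18^{36} ≡ 1 mod 37. 552 ≡ 12 mod 36. So 18^{552} ≡ 18^{12} ≡ 10 mod 37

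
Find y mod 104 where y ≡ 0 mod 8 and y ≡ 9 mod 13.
M = 8 × 13 = 104. M₁ = 13, y₁ ≡ 5 mod 8. M₂ = 8, y₂ ≡ 5 mod 13. y = 0×13×5 + 9×8×5 ≡ 48 mod 104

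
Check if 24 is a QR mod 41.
By Euler's criterion: 24^{20} ≡ 40 mod 41. Since this equals -1 (≡ 40), 24 is not a QR.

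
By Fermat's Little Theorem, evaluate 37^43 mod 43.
By Fermat: 37^{42} ≡ 1 (mod 43). So 37^{43} = 37^{42} · 37^{1} ≡ 37^{1} ≡ 37 (mod 43)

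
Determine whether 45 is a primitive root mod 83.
ord_83(45) divides 82. For each prime q|82: 45^{41}≡82, 45^{2}≡33, none ≡ 1. So 45 has order 82 and is a primitive root mod 83.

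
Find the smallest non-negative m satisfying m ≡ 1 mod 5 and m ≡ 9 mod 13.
M = 5 × 13 = 65. M₁ = 13, y₁ ≡ 2 mod 5. M₂ = 5, y₂ ≡ 8 mod 13. m = 1×13×2 + 9×5×8 ≡ 61 mod 65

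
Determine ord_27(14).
Powers of 14 mod 27: 14^1≡14, 14^2≡7, 14^3≡17, 14^4≡22, 14^5≡11, 14^6≡19, 14^7≡23, 14^8≡25, 14^9≡26, 14^10≡13, 14^11≡20, 14^12≡10, 14^13≡5, 14^14≡16, 14^15≡8, 14^16≡4, 14^17≡2, 14^18≡1. Order = 18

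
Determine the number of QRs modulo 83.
Exactly half the non-zero residues mod a prime are QRs: (83-1)/2 = 41.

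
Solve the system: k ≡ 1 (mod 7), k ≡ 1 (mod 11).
M = 7 × 11 = 77. M₁ = 11, y₁ ≡ 2 (mod 7). M₂ = 7, y₂ ≡ 8 (mod 11). k = 1×11×2 + 1×7×8 ≡ 1 (mod 77)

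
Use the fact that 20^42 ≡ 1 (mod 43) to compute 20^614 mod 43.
By Fermat: 20^{42} ≡ 1 (mod 43). 614 ≡ 26 (mod 42). So 20^{614} ≡ 20^{26} ≡ 17 (mod 43)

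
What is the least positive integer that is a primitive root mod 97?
g = 5. For each prime q|96: 5^{48}≡96, 5^{32}≡35, none ≡ 1, so ord_97(5) = 96 and 5 is a primitive root.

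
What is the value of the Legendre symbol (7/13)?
(7/13) = 7^{6} mod 13 = -1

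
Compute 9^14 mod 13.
Using Fermat: 9^{12} ≡ 1 (mod 13). 14 ≡ 2 (mod 12). So 9^{14} ≡ 9^{2} ≡ 3 (mod 13)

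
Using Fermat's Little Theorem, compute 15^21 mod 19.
By Fermat: 15^{18} ≡ 1 (mod 19). So 15^{21} = 15^{18} · 15^{3} ≡ 15^{3} ≡ 12 (mod 19)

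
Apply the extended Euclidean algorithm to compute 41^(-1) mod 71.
Extended GCD: 41(26) + 71(-15) = 1. So 41^(-1) ≡ 26 mod 71. Verify: 41 × 26 = 1066 ≡ 1 mod 71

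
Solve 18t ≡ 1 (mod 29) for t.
Since 29 is prime, by Fermat 18^(-1) ≡ 18^{27} ≡ 21 (mod 29). Verify: 18 × 21 = 378 ≡ 1 (mod 29)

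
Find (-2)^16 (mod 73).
By repeated squaring (mod 73): (-2)^{1}≡71, (-2)^{2}≡4, (-2)^{4}≡16, (-2)^{8}≡37, (-2)^{16}≡55. So (-2)^{16} ≡ 55 (mod 73)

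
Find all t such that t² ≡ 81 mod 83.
The square roots of 81 mod 83 are 9 and 74. Verify: 9² = 81 ≡ 81 mod 83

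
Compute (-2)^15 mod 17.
By repeated squaring mod 17: (-2)^{1}≡15, (-2)^{2}≡4, (-2)^{4}≡16, (-2)^{8}≡1. Then (-2)^{15} = (-2)^{8+4+2+1} ≡ 1 × 16 × 4 × 15 ≡ 8 mod 17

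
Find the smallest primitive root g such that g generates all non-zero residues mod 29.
g = 2. For each prime q|28: 2^{14}≡28, 2^{4}≡16, none ≡ 1, so ord_29(2) = 28 and 2 is a primitive root.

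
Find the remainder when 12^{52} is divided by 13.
By Fermat: 12^{12} ≡ 1 mod 13. 52 = 4×12 + 4. So 12^{52} ≡ 12^{4} ≡ 1 mod 13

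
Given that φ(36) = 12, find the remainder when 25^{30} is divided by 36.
By Euler: 25^{12} ≡ 1 mod 36 since gcd(25, 36) = 1. 30 = 2×12 + 6. So 25^{30} ≡ 25^{6} ≡ 1 mod 36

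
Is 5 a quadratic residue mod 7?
By Euler's criterion: 5^{3} ≡ 6 (mod 7). Since this equals -1 (≡ 6), 5 is not a QR.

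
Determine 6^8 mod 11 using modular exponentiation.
By repeated squaring mod 11: 6^{1}≡6, 6^{2}≡3, 6^{4}≡9, 6^{8}≡4. So 6^{8} ≡ 4 mod 11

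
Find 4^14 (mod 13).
Using Fermat: 4^{12} ≡ 1 (mod 13). 14 ≡ 2 (mod 12). So 4^{14} ≡ 4^{2} ≡ 3 (mod 13)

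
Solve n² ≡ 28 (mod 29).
The square roots of 28 mod 29 are 12 and 17. Verify: 12² = 144 ≡ 28 (mod 29)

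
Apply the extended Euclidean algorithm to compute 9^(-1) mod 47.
Extended GCD: 9(21) + 47(-4) = 1. So 9^(-1) ≡ 21 mod 47. Verify: 9 × 21 = 189 ≡ 1 mod 47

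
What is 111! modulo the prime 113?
(112)! = (111)! × (112) ≡ -1 (mod 113). So (111)! ≡ -1 × (112)^(-1) ≡ (-1)×(-1) = 1 (mod 113)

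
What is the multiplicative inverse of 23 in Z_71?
Since 71 is prime, by Fermat 23^(-1) ≡ 23^{69} ≡ 34 (mod 71). Verify: 23 × 34 = 782 ≡ 1 (mod 71)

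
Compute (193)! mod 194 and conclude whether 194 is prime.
(193)! mod 194 = 0. Since 0 ≢ -1 (mod 194), 194 is not prime.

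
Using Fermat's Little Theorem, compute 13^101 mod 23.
By Fermat: 13^{22} ≡ 1 (mod 23). 101 = 4×22 + 13. So 13^{101} ≡ 13^{13} ≡ 8 (mod 23)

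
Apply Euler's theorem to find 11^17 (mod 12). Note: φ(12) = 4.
By Euler: 11^{4} ≡ 1 (mod 12) since gcd(11, 12) = 1. 17 = 4×4 + 1. So 11^{17} ≡ 11^{1} ≡ 11 (mod 12)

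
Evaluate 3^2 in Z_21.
3^{2} = 9 ≡ 9 mod 21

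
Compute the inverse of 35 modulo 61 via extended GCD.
Extended GCD: 35(7) + 61(-4) = 1. So 35^(-1) ≡ 7 mod 61. Verify: 35 × 7 = 245 ≡ 1 mod 61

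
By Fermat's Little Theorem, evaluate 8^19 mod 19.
By Fermat: 8^{18} ≡ 1 (mod 19). So 8^{19} = 8^{18} · 8^{1} ≡ 8^{1} ≡ 8 (mod 19)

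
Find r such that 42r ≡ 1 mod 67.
Since 67 is prime, by Fermat 42^(-1) ≡ 42^{65} ≡ 8 mod 67. Verify: 42 × 8 = 336 ≡ 1 mod 67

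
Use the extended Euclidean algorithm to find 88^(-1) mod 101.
Extended GCD: 88(31) + 101(-27) = 1. So 88^(-1) ≡ 31 (mod 101). Verify: 88 × 31 = 2728 ≡ 1 (mod 101)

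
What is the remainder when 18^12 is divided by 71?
By repeated squaring mod 71: 18^{1}≡18, 18^{2}≡40, 18^{4}≡38, 18^{8}≡24. Then 18^{12} = 18^{8+4} ≡ 24 × 38 ≡ 60 mod 71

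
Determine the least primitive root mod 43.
g = 3. For each prime q|42: 3^{21}≡42, 3^{14}≡36, 3^{6}≡41, none ≡ 1, so ord_43(3) = 42 and 3 is a primitive root.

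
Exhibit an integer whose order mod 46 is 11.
3 has order 11 mod 46 since 3^{11} ≡ 1 (mod 46) and no smaller power works.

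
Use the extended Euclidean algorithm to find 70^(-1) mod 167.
Extended GCD: 70(-31) + 167(13) = 1. So 70^(-1) ≡ -31 ≡ 136 (mod 167). Verify: 70 × 136 = 9520 ≡ 1 (mod 167)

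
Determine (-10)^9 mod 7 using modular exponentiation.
Using Fermat: (-10)^{6} ≡ 1 mod 7. 9 ≡ 3 mod 6. So (-10)^{9} ≡ (-10)^{3} ≡ 1 mod 7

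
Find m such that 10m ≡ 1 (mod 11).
Since 11 is prime, by Fermat 10^(-1) ≡ 10^{9} ≡ 10 (mod 11). Verify: 10 × 10 = 100 ≡ 1 (mod 11)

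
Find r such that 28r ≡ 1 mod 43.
Since 43 is prime, by Fermat 28^(-1) ≡ 28^{41} ≡ 20 mod 43. Verify: 28 × 20 = 560 ≡ 1 mod 43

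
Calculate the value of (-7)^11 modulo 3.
Using Fermat: (-7)^{2} ≡ 1 (mod 3). 11 ≡ 1 (mod 2). So (-7)^{11} ≡ (-7)^{1} ≡ 2 (mod 3)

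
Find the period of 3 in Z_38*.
Powers of 3 mod 38: 3^1≡3, 3^2≡9, 3^3≡27, 3^4≡5, 3^5≡15, 3^6≡7, 3^7≡21, 3^8≡25, 3^9≡37, 3^10≡35, 3^11≡29, 3^12≡11, 3^13≡33, 3^14≡23, 3^15≡31, 3^16≡17, 3^17≡13, 3^18≡1. So the order of 3 is 18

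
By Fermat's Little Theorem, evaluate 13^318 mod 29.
By Fermat: 13^{28} ≡ 1 (mod 29). 318 ≡ 10 (mod 28). So 13^{318} ≡ 13^{10} ≡ 7 (mod 29)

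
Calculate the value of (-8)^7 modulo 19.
By repeated squaring mod 19: (-8)^{1}≡11, (-8)^{2}≡7, (-8)^{4}≡11. Then (-8)^{7} = (-8)^{4+2+1} ≡ 11 × 7 × 11 ≡ 11 mod 19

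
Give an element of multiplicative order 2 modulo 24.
23 has order 2 mod 24 since 23^{2} ≡ 1 mod 24 and no smaller power works.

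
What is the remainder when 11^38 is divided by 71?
By repeated squaring mod 71: 11^{1}≡11, 11^{2}≡50, 11^{4}≡15, 11^{8}≡12, 11^{16}≡2, 11^{32}≡4. Then 11^{38} = 11^{32+4+2} ≡ 4 × 15 × 50 ≡ 18 mod 71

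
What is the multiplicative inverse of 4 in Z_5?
Since 5 is prime, by Fermat 4^(-1) ≡ 4^{3} ≡ 4 (mod 5). Verify: 4 × 4 = 16 ≡ 1 (mod 5)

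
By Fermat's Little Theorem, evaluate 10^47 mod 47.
By Fermat: 10^{46} ≡ 1 (mod 47). So 10^{47} = 10^{46} · 10^{1} ≡ 10^{1} ≡ 10 (mod 47)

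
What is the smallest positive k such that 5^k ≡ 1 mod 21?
Powers of 5 mod 21: 5^1≡5, 5^2≡4, 5^3≡20, 5^4≡16, 5^5≡17, 5^6≡1. So the order of 5 is 6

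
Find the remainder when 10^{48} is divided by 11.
By Fermat: 10^{10} ≡ 1 mod 11. 48 = 4×10 + 8. So 10^{48} ≡ 10^{8} ≡ 1 mod 11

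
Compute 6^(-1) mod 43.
Since 43 is prime, by Fermat 6^(-1) ≡ 6^{41} ≡ 36 mod 43. Verify: 6 × 36 = 216 ≡ 1 mod 43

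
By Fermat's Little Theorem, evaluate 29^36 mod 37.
By Fermat's Little Theorem, 29^{36} ≡ 1 (mod 37) since 37 is prime and gcd(29, 37) = 1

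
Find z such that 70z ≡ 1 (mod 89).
Since 89 is prime, by Fermat 70^(-1) ≡ 70^{87} ≡ 14 (mod 89). Verify: 70 × 14 = 980 ≡ 1 (mod 89)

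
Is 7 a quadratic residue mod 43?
By Euler's criterion: 7^{21} ≡ 42 mod 43. Since this equals -1 (≡ 42), 7 is not a QR.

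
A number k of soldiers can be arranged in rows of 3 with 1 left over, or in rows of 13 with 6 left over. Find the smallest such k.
M = 3 × 13 = 39. M₁ = 13, y₁ ≡ 1 (mod 3). M₂ = 3, y₂ ≡ 9 (mod 13). k = 1×13×1 + 6×3×9 ≡ 19 (mod 39)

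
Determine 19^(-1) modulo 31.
Since 31 is prime, by Fermat 19^(-1) ≡ 19^{29} ≡ 18 mod 31. Verify: 19 × 18 = 342 ≡ 1 mod 31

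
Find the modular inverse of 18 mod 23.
Since 23 is prime, by Fermat 18^(-1) ≡ 18^{21} ≡ 9 mod 23. Verify: 18 × 9 = 162 ≡ 1 mod 23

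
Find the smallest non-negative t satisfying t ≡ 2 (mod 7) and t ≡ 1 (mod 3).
M = 7 × 3 = 21. M₁ = 3, y₁ ≡ 5 (mod 7). M₂ = 7, y₂ ≡ 1 (mod 3). t = 2×3×5 + 1×7×1 ≡ 16 (mod 21)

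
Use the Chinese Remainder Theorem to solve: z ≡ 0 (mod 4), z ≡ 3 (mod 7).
M = 4 × 7 = 28. M₁ = 7, y₁ ≡ 3 (mod 4). M₂ = 4, y₂ ≡ 2 (mod 7). z = 0×7×3 + 3×4×2 ≡ 24 (mod 28)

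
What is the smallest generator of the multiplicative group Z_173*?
g = 2. Powers: [2, 4, 8, 16, 32, 64, ...] generates all 172 non-zero residues.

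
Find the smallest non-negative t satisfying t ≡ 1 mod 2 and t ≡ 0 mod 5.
M = 2 × 5 = 10. M₁ = 5, y₁ ≡ 1 mod 2. M₂ = 2, y₂ ≡ 3 mod 5. t = 1×5×1 + 0×2×3 ≡ 5 mod 10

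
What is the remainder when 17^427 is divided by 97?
Using Fermat: 17^{96} ≡ 1 mod 97. 427 ≡ 43 mod 96. So 17^{427} ≡ 17^{43} ≡ 87 mod 97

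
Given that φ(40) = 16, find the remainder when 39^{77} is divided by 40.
By Euler: 39^{16} ≡ 1 mod 40 since gcd(39, 40) = 1. 77 = 4×16 + 13. So 39^{77} ≡ 39^{13} ≡ 39 mod 40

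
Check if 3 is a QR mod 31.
By Euler's criterion: 3^{15} ≡ 30 (mod 31). Since this equals -1 (≡ 30), 3 is not a QR.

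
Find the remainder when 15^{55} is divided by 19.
By Fermat: 15^{18} ≡ 1 mod 19. 55 = 3×18 + 1. So 15^{55} ≡ 15^{1} ≡ 15 mod 19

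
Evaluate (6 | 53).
(6/53) = 6^{26} mod 53 = 1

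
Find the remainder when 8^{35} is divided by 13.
By Fermat: 8^{12} ≡ 1 (mod 13). 35 = 2×12 + 11. So 8^{35} ≡ 8^{11} ≡ 5 (mod 13)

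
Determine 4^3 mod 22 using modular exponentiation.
4^{3} = 64 ≡ 20 mod 22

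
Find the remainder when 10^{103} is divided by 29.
By Fermat: 10^{28} ≡ 1 (mod 29). 103 = 3×28 + 19. So 10^{103} ≡ 10^{19} ≡ 21 (mod 29)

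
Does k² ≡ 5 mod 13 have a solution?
By Euler's criterion: 5^{6} ≡ 12 mod 13. Since this equals -1 (≡ 12), 5 is not a QR.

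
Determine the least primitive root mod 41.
g = 6. Powers: [6, 36, 11, 25, 27, 39, 29, ...] generates all 40 non-zero residues.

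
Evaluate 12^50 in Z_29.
Using Fermat: 12^{28} ≡ 1 mod 29. 50 ≡ 22 mod 28. So 12^{50} ≡ 12^{22} ≡ 28 mod 29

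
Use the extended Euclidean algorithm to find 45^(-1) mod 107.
Extended GCD: 45(-19) + 107(8) = 1. So 45^(-1) ≡ -19 ≡ 88 (mod 107). Verify: 45 × 88 = 3960 ≡ 1 (mod 107)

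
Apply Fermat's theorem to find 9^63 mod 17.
By Fermat: 9^{16} ≡ 1 mod 17. 63 = 3×16 + 15. So 9^{63} ≡ 9^{15} ≡ 2 mod 17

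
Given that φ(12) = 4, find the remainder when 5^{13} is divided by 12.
By Euler: 5^{4} ≡ 1 (mod 12) since gcd(5, 12) = 1. 13 = 3×4 + 1. So 5^{13} ≡ 5^{1} ≡ 5 (mod 12)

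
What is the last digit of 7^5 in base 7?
By repeated squaring (mod 7): 7^{1}≡0, 7^{2}≡0, 7^{4}≡0. Then 7^{5} = 7^{4+1} ≡ 0 × 0 ≡ 0 (mod 7)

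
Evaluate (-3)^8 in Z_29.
By repeated squaring (mod 29): (-3)^{1}≡26, (-3)^{2}≡9, (-3)^{4}≡23, (-3)^{8}≡7. So (-3)^{8} ≡ 7 (mod 29)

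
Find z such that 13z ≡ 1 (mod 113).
Since 113 is prime, by Fermat 13^(-1) ≡ 13^{111} ≡ 87 (mod 113). Verify: 13 × 87 = 1131 ≡ 1 (mod 113)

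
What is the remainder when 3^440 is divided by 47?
Using Fermat: 3^{46} ≡ 1 mod 47. 440 ≡ 26 mod 46. So 3^{440} ≡ 3^{26} ≡ 27 mod 47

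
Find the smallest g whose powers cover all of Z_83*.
g = 2. Powers: [2, 4, 8, 16, 32, 64, ...] generates all 82 non-zero residues.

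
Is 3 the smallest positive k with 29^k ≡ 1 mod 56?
Powers of 29 mod 56: 29^1≡29, 29^2≡1. Already 29^2≡1, so the order is 2 < 3. No, the actual order is 2.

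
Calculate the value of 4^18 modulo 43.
By repeated squaring mod 43: 4^{1}≡4, 4^{2}≡16, 4^{4}≡41, 4^{8}≡4, 4^{16}≡16. Then 4^{18} = 4^{16+2} ≡ 16 × 16 ≡ 41 mod 43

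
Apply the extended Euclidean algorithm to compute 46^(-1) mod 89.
Extended GCD: 46(-29) + 89(15) = 1. So 46^(-1) ≡ -29 ≡ 60 mod 89. Verify: 46 × 60 = 2760 ≡ 1 mod 89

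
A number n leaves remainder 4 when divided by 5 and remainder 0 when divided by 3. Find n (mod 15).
M = 5 × 3 = 15. M₁ = 3, y₁ ≡ 2 (mod 5). M₂ = 5, y₂ ≡ 2 (mod 3). n = 4×3×2 + 0×5×2 ≡ 9 (mod 15)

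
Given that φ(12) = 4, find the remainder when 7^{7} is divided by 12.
By Euler: 7^{4} ≡ 1 mod 12 since gcd(7, 12) = 1. 7 = 1×4 + 3. So 7^{7} ≡ 7^{3} ≡ 7 mod 12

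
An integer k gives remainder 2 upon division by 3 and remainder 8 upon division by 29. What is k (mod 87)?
M = 3 × 29 = 87. M₁ = 29, y₁ ≡ 2 (mod 3). M₂ = 3, y₂ ≡ 10 (mod 29). k = 2×29×2 + 8×3×10 ≡ 8 (mod 87)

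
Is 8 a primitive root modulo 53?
ord_53(8) divides 52. For each prime q|52: 8^{26}≡52, 8^{4}≡15, none ≡ 1. So 8 has order 52 and is a primitive root mod 53.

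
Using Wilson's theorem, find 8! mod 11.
(10)! = (8)! × (9) × (10) ≡ -1 (mod 11). So (8)! ≡ -1 × [(10)(9)]^(-1) ≡ 5 (mod 11)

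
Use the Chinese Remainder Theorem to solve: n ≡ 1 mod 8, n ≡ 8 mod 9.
M = 8 × 9 = 72. M₁ = 9, y₁ ≡ 1 mod 8. M₂ = 8, y₂ ≡ 8 mod 9. n = 1×9×1 + 8×8×8 ≡ 17 mod 72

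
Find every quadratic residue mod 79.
Quadratic residues modulo 79: {1, 2, 4, 5, 8, 9, 10, 11, 13, 16, 18, 19, 20, 21, 22, 23, 25, 26, 31, 32, 36, 38, 40, 42, 44, 45, 46, 49, 50, 51, 52, 55, 62, 64, 65, 67, 72, 73, 76}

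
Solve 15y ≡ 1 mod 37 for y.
Since 37 is prime, by Fermat 15^(-1) ≡ 15^{35} ≡ 5 mod 37. Verify: 15 × 5 = 75 ≡ 1 mod 37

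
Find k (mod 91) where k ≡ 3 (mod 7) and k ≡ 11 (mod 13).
M = 7 × 13 = 91. M₁ = 13, y₁ ≡ 6 (mod 7). M₂ = 7, y₂ ≡ 2 (mod 13). k = 3×13×6 + 11×7×2 ≡ 24 (mod 91)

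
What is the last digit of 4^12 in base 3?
Using Fermat: 4^{2} ≡ 1 mod 3. 12 ≡ 0 mod 2. So 4^{12} ≡ 4^{0} ≡ 1 mod 3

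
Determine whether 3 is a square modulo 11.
By Euler's criterion: 3^{5} ≡ 1 mod 11. Since this equals 1, 3 is a QR.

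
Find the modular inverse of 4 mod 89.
Since 89 is prime, by Fermat 4^(-1) ≡ 4^{87} ≡ 67 mod 89. Verify: 4 × 67 = 268 ≡ 1 mod 89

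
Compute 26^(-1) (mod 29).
Since 29 is prime, by Fermat 26^(-1) ≡ 26^{27} ≡ 19 (mod 29). Verify: 26 × 19 = 494 ≡ 1 (mod 29)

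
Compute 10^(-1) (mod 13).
Since 13 is prime, by Fermat 10^(-1) ≡ 10^{11} ≡ 4 (mod 13). Verify: 10 × 4 = 40 ≡ 1 (mod 13)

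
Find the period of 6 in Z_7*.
Powers of 6 mod 7: 6^1≡6, 6^2≡1. ord_7(6) = 2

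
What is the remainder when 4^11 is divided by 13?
By repeated squaring (mod 13): 4^{1}≡4, 4^{2}≡3, 4^{4}≡9, 4^{8}≡3. Then 4^{11} = 4^{8+2+1} ≡ 3 × 3 × 4 ≡ 10 (mod 13)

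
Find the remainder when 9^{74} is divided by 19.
By Fermat: 9^{18} ≡ 1 (mod 19). 74 = 4×18 + 2. So 9^{74} ≡ 9^{2} ≡ 5 (mod 19)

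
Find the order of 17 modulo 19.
Powers of 17 mod 19: 17^1≡17, 17^2≡4, 17^3≡11, 17^4≡16, 17^5≡6, 17^6≡7, 17^7≡5, 17^8≡9, 17^9≡1. Order = 9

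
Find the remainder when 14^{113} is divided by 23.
By Fermat: 14^{22} ≡ 1 (mod 23). 113 = 5×22 + 3. So 14^{113} ≡ 14^{3} ≡ 7 (mod 23)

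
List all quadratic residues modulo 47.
QRs mod 47: {1, 2, 3, 4, 6, 7, 8, 9, 12, 14, 16, 17, 18, 21, 24, 25, 27, 28, 32, 34, 36, 37, 42}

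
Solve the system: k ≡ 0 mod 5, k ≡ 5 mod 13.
M = 5 × 13 = 65. M₁ = 13, y₁ ≡ 2 mod 5. M₂ = 5, y₂ ≡ 8 mod 13. k = 0×13×2 + 5×5×8 ≡ 5 mod 65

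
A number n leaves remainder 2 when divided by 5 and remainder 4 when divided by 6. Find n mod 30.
M = 5 × 6 = 30. M₁ = 6, y₁ ≡ 1 mod 5. M₂ = 5, y₂ ≡ 5 mod 6. n = 2×6×1 + 4×5×5 ≡ 22 mod 30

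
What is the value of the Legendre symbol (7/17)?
(7/17) = 7^{8} mod 17 = -1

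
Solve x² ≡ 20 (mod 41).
The square roots of 20 mod 41 are 26 and 15. Verify: 26² = 676 ≡ 20 (mod 41)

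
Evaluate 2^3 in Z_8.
2^{3} = 8 ≡ 0 mod 8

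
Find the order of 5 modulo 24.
Powers of 5 mod 24: 5^1≡5, 5^2≡1. ord_24(5) = 2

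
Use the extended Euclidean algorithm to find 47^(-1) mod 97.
Extended GCD: 47(-33) + 97(16) = 1. So 47^(-1) ≡ -33 ≡ 64 (mod 97). Verify: 47 × 64 = 3008 ≡ 1 (mod 97)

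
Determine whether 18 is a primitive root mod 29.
ord_29(18) divides 28. For each prime q|28: 18^{14}≡28, 18^{4}≡25, none ≡ 1. So 18 has order 28 and is a primitive root mod 29.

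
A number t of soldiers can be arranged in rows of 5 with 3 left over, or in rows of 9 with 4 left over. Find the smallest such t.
M = 5 × 9 = 45. M₁ = 9, y₁ ≡ 4 mod 5. M₂ = 5, y₂ ≡ 2 mod 9. t = 3×9×4 + 4×5×2 ≡ 13 mod 45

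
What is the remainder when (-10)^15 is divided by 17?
By repeated squaring (mod 17): (-10)^{1}≡7, (-10)^{2}≡15, (-10)^{4}≡4, (-10)^{8}≡16. Then (-10)^{15} = (-10)^{8+4+2+1} ≡ 16 × 4 × 15 × 7 ≡ 5 (mod 17)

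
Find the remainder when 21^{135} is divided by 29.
By Fermat: 21^{28} ≡ 1 (mod 29). 135 = 4×28 + 23. So 21^{135} ≡ 21^{23} ≡ 15 (mod 29)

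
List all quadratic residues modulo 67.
Quadratic residues modulo 67: {1, 4, 6, 9, 10, 14, 15, 16, 17, 19, 21, 22, 23, 24, 25, 26, 29, 33, 35, 36, 37, 39, 40, 47, 49, 54, 55, 56, 59, 60, 62, 64, 65}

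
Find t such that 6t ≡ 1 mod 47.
Since 47 is prime, by Fermat 6^(-1) ≡ 6^{45} ≡ 8 mod 47. Verify: 6 × 8 = 48 ≡ 1 mod 47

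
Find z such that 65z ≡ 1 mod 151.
Since 151 is prime, by Fermat 65^(-1) ≡ 65^{149} ≡ 79 mod 151. Verify: 65 × 79 = 5135 ≡ 1 mod 151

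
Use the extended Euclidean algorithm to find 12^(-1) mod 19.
Extended GCD: 12(8) + 19(-5) = 1. So 12^(-1) ≡ 8 (mod 19). Verify: 12 × 8 = 96 ≡ 1 (mod 19)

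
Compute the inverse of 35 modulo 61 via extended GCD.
Extended GCD: 35(7) + 61(-4) = 1. So 35^(-1) ≡ 7 (mod 61). Verify: 35 × 7 = 245 ≡ 1 (mod 61)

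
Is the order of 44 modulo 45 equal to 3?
Powers of 44 mod 45: 44^1≡44, 44^2≡1. Already 44^2≡1, so the order is 2 < 3. No, the actual order is 2.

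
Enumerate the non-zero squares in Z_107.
Quadratic residues modulo 107: {1, 3, 4, 9, 10, 11, 12, 13, 14, 16, 19, 23, 25, 27, 29, 30, 33, 34, 35, 36, 37, 39, 40, 41, 42, 44, 47, 48, 49, 52, 53, 56, 57, 61, 62, 64, 69, 75, 76, 79, 81, 83, 85, 86, 87, 89, 90, 92, 99, 100, 101, 102, 105}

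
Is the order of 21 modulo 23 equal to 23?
Powers of 21 mod 23: 21^1≡21, 21^2≡4, 21^3≡15, 21^4≡16, 21^5≡14, 21^6≡18, 21^7≡10, 21^8≡3, 21^9≡17, 21^10≡12, 21^11≡22, 21^12≡2, 21^13≡19, 21^14≡8, 21^15≡7, 21^16≡9, 21^17≡5, 21^18≡13, 21^19≡20, 21^20≡6, 21^21≡11, 21^22≡1. Already 21^22≡1, so the order is 22 < 23. No, the actual order is 22.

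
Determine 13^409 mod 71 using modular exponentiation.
Using Fermat: 13^{70} ≡ 1 mod 71. 409 ≡ 59 mod 70. So 13^{409} ≡ 13^{59} ≡ 68 mod 71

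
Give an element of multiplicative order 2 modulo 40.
9 has order 2 mod 40 since 9^{2} ≡ 1 (mod 40) and no smaller power works.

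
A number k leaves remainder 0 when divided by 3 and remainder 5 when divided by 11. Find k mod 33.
M = 3 × 11 = 33. M₁ = 11, y₁ ≡ 2 mod 3. M₂ = 3, y₂ ≡ 4 mod 11. k = 0×11×2 + 5×3×4 ≡ 27 mod 33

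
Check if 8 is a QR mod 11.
By Euler's criterion: 8^{5} ≡ 10 mod 11. Since this equals -1 (≡ 10), 8 is not a QR.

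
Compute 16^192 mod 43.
Using Fermat: 16^{42} ≡ 1 mod 43. 192 ≡ 24 mod 42. So 16^{192} ≡ 16^{24} ≡ 11 mod 43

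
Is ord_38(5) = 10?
Powers of 5 mod 38: 5^1≡5, 5^2≡25, 5^3≡11, 5^4≡17, 5^5≡9, 5^6≡7, 5^7≡35, 5^8≡23, 5^9≡1. Already 5^9≡1, so the order is 9 < 10. No, the actual order is 9.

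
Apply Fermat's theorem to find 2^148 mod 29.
By Fermat: 2^{28} ≡ 1 mod 29. 148 = 5×28 + 8. So 2^{148} ≡ 2^{8} ≡ 24 mod 29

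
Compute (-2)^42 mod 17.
Using Fermat: (-2)^{16} ≡ 1 (mod 17). 42 ≡ 10 (mod 16). So (-2)^{42} ≡ (-2)^{10} ≡ 4 (mod 17)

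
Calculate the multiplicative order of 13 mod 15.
Powers of 13 mod 15: 13^1≡13, 13^2≡4, 13^3≡7, 13^4≡1. So the order of 13 is 4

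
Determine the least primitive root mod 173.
g = 2. For each prime q|172: 2^{86}≡172, 2^{4}≡16, none ≡ 1, so ord_173(2) = 172 and 2 is a primitive root.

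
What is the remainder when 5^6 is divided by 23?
By repeated squaring mod 23: 5^{1}≡5, 5^{2}≡2, 5^{4}≡4. Then 5^{6} = 5^{4+2} ≡ 4 × 2 ≡ 8 mod 23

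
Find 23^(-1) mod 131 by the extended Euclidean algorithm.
Extended GCD: 23(57) + 131(-10) = 1. So 23^(-1) ≡ 57 mod 131. Verify: 23 × 57 = 1311 ≡ 1 mod 131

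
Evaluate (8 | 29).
(8/29) = 8^{14} mod 29 = -1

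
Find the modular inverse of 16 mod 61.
Since 61 is prime, by Fermat 16^(-1) ≡ 16^{59} ≡ 42 mod 61. Verify: 16 × 42 = 672 ≡ 1 mod 61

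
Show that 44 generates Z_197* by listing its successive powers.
44^1, 44^2, ..., 44^{196} mod 197: [44, 163, 80, 171, 38, 96, 87, 85, 194, 65, 102, 154, 78, 83, 106, 133, 139, 9, 2, 88, 129, 160, 145, 76, 192, 174, 170, 191, 130, 7, 111, 156, 166, 15, 69, 81, 18, 4, 176, 61, 123, 93, 152, 187, 151, 143, 185, 63, 14, 25, 115, 135, 30, 138, 162, 36, 8, 155, 122, 49, 186, 107, 177, 105, 89, 173, 126, 28, 50, 33, 73, 60, 79, 127, 72, 16, 113, 47, 98, 175, 17, 157, 13, 178, 149, 55, 56, 100, 66, 146, 120, 158, 57, 144, 32, 29, 94, 196, 153, 34, 117, 26, 159, 101, 110, 112, 3, 132, 95, 43, 119, 114, 91, 64, 58, 188, 195, 109, 68, 37, 52, 121, 5, 23, 27, 6, 67, 190, 86, 41, 31, 182, 128, 116, 179, 193, 21, 136, 74, 104, 45, 10, 46, 54, 12, 134, 183, 172, 82, 62, 167, 59, 35, 161, 189, 42, 75, 148, 11, 90, 20, 92, 108, 24, 71, 169, 147, 164, 124, 137, 118, 70, 125, 181, 84, 150, 99, 22, 180, 40, 184, 19, 48, 142, 141, 97, 131, 51, 77, 39, 140, 53, 165, 168, 103, 1]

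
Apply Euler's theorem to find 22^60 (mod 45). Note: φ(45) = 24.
By Euler: 22^{24} ≡ 1 (mod 45) since gcd(22, 45) = 1. 60 = 2×24 + 12. So 22^{60} ≡ 22^{12} ≡ 1 (mod 45)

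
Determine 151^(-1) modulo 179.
Since 179 is prime, by Fermat 151^(-1) ≡ 151^{177} ≡ 147 (mod 179). Verify: 151 × 147 = 22197 ≡ 1 (mod 179)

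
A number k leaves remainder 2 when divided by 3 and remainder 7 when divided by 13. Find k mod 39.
M = 3 × 13 = 39. M₁ = 13, y₁ ≡ 1 mod 3. M₂ = 3, y₂ ≡ 9 mod 13. k = 2×13×1 + 7×3×9 ≡ 20 mod 39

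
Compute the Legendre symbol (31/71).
(31/71) = 31^{35} mod 71 = -1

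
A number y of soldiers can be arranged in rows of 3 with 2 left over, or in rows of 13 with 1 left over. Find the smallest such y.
M = 3 × 13 = 39. M₁ = 13, y₁ ≡ 1 mod 3. M₂ = 3, y₂ ≡ 9 mod 13. y = 2×13×1 + 1×3×9 ≡ 14 mod 39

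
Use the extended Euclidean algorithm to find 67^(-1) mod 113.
Extended GCD: 67(27) + 113(-16) = 1. So 67^(-1) ≡ 27 (mod 113). Verify: 67 × 27 = 1809 ≡ 1 (mod 113)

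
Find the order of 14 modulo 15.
Powers of 14 mod 15: 14^1≡14, 14^2≡1. So the order of 14 is 2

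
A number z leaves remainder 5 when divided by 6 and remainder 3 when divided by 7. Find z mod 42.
M = 6 × 7 = 42. M₁ = 7, y₁ ≡ 1 mod 6. M₂ = 6, y₂ ≡ 6 mod 7. z = 5×7×1 + 3×6×6 ≡ 17 mod 42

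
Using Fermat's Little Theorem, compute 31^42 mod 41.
By Fermat: 31^{40} ≡ 1 (mod 41). So 31^{42} = 31^{40} · 31^{2} ≡ 31^{2} ≡ 18 (mod 41)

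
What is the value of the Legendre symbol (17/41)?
(17/41) = 17^{20} mod 41 = -1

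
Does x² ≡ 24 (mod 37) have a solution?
By Euler's criterion: 24^{18} ≡ 36 (mod 37). Since this equals -1 (≡ 36), 24 is not a QR.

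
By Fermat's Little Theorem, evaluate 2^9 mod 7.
By Fermat: 2^{6} ≡ 1 (mod 7). So 2^{9} = 2^{6} · 2^{3} ≡ 2^{3} ≡ 1 (mod 7)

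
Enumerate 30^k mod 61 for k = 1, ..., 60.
30^1, 30^2, ..., 30^{60} mod 61: [30, 46, 38, 42, 40, 41, 10, 56, 33, 14, 54, 34, 44, 39, 11, 25, 18, 52, 35, 13, 24, 49, 6, 58, 32, 45, 8, 57, 2, 60, 31, 15, 23, 19, 21, 20, 51, 5, 28, 47, 7, 27, 17, 22, 50, 36, 43, 9, 26, 48, 37, 12, 55, 3, 29, 16, 53, 4, 59, 1]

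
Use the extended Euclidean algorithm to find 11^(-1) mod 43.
Extended GCD: 11(4) + 43(-1) = 1. So 11^(-1) ≡ 4 (mod 43). Verify: 11 × 4 = 44 ≡ 1 (mod 43)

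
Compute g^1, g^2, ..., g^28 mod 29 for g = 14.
14^1, 14^2, ..., 14^{28} mod 29: [14, 22, 18, 20, 19, 5, 12, 23, 3, 13, 8, 25, 2, 28, 15, 7, 11, 9, 10, 24, 17, 6, 26, 16, 21, 4, 27, 1]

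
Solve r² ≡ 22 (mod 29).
The square roots of 22 mod 29 are 15 and 14. Verify: 15² = 225 ≡ 22 (mod 29)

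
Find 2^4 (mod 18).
2^{4} = 16 ≡ 16 (mod 18)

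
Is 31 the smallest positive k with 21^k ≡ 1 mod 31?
Powers of 21 mod 31: 21^1≡21, 21^2≡7, 21^3≡23, 21^4≡18, 21^5≡6, 21^6≡2, 21^7≡11, 21^8≡14, 21^9≡15, 21^10≡5, 21^11≡12, 21^12≡4, 21^13≡22, 21^14≡28, 21^15≡30, 21^16≡10, 21^17≡24, 21^18≡8, 21^19≡13, 21^20≡25, 21^21≡29, 21^22≡20, 21^23≡17, 21^24≡16, 21^25≡26, 21^26≡19, 21^27≡27, 21^28≡9, 21^29≡3, 21^30≡1. Already 21^30≡1, so the order is 30 < 31. No, the actual order is 30.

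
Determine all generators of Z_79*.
There are φ(78) = 24 primitive roots mod 79: {3, 6, 7, 28, 29, 30, 34, 35, 37, 39, 43, 47, 48, 53, 54, 59, 60, 63, 66, 68, 70, 74, 75, 77}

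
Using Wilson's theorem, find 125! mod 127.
(126)! = (125)! × (126) ≡ -1 (mod 127). So (125)! ≡ -1 × (126)^(-1) ≡ (-1)×(-1) = 1 (mod 127)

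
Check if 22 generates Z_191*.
ord_191(22) divides 190. For each prime q|190: 22^{95}≡190, 22^{38}≡49, 22^{10}≡125, none ≡ 1. So 22 has order 190 and is a primitive root mod 191.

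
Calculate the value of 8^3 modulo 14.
8^{3} = 512 ≡ 8 (mod 14)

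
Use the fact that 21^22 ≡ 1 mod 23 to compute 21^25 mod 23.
By Fermat: 21^{22} ≡ 1 mod 23. So 21^{25} = 21^{22} · 21^{3} ≡ 21^{3} ≡ 15 mod 23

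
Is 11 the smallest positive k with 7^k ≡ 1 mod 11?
Powers of 7 mod 11: 7^1≡7, 7^2≡5, 7^3≡2, 7^4≡3, 7^5≡10, 7^6≡4, 7^7≡6, 7^8≡9, 7^9≡8, 7^10≡1. Already 7^10≡1, so the order is 10 < 11. No, the actual order is 10.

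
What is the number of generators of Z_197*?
There are φ(197-1) = φ(196) = 84 primitive roots modulo 197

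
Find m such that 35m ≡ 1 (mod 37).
Since 37 is prime, by Fermat 35^(-1) ≡ 35^{35} ≡ 18 (mod 37). Verify: 35 × 18 = 630 ≡ 1 (mod 37)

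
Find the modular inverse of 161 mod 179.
Since 179 is prime, by Fermat 161^(-1) ≡ 161^{177} ≡ 169 (mod 179). Verify: 161 × 169 = 27209 ≡ 1 (mod 179)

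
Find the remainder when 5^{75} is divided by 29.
By Fermat: 5^{28} ≡ 1 (mod 29). 75 = 2×28 + 19. So 5^{75} ≡ 5^{19} ≡ 22 (mod 29)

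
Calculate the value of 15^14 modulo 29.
By repeated squaring mod 29: 15^{1}≡15, 15^{2}≡22, 15^{4}≡20, 15^{8}≡23. Then 15^{14} = 15^{8+4+2} ≡ 23 × 20 × 22 ≡ 28 mod 29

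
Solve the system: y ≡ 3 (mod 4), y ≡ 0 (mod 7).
M = 4 × 7 = 28. M₁ = 7, y₁ ≡ 3 (mod 4). M₂ = 4, y₂ ≡ 2 (mod 7). y = 3×7×3 + 0×4×2 ≡ 7 (mod 28)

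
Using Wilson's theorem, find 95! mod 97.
(96)! = (95)! × (96) ≡ -1 mod 97. So (95)! ≡ -1 × (96)^(-1) ≡ (-1)×(-1) = 1 mod 97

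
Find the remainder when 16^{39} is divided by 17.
By Fermat: 16^{16} ≡ 1 (mod 17). 39 = 2×16 + 7. So 16^{39} ≡ 16^{7} ≡ 16 (mod 17)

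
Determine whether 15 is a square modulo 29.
By Euler's criterion: 15^{14} ≡ 28 (mod 29). Since this equals -1 (≡ 28), 15 is not a QR.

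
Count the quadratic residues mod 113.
For prime 113, there are (p-1)/2 = (113-1)/2 = 56 quadratic residues (excluding 0).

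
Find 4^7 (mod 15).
By repeated squaring (mod 15): 4^{1}≡4, 4^{2}≡1, 4^{4}≡1. Then 4^{7} = 4^{4+2+1} ≡ 1 × 1 × 4 ≡ 4 (mod 15)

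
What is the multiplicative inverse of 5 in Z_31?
Since 31 is prime, by Fermat 5^(-1) ≡ 5^{29} ≡ 25 mod 31. Verify: 5 × 25 = 125 ≡ 1 mod 31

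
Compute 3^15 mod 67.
By repeated squaring (mod 67): 3^{1}≡3, 3^{2}≡9, 3^{4}≡14, 3^{8}≡62. Then 3^{15} = 3^{8+4+2+1} ≡ 62 × 14 × 9 × 3 ≡ 53 (mod 67)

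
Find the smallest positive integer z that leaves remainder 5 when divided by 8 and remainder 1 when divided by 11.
M = 8 × 11 = 88. M₁ = 11, y₁ ≡ 3 mod 8. M₂ = 8, y₂ ≡ 7 mod 11. z = 5×11×3 + 1×8×7 ≡ 45 mod 88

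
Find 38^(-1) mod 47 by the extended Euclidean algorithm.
Extended GCD: 38(-21) + 47(17) = 1. So 38^(-1) ≡ -21 ≡ 26 mod 47. Verify: 38 × 26 = 988 ≡ 1 mod 47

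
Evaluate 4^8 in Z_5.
Using Fermat: 4^{4} ≡ 1 (mod 5). 8 ≡ 0 (mod 4). So 4^{8} ≡ 4^{0} ≡ 1 (mod 5)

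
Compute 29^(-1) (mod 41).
Since 41 is prime, by Fermat 29^(-1) ≡ 29^{39} ≡ 17 (mod 41). Verify: 29 × 17 = 493 ≡ 1 (mod 41)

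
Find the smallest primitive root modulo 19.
g = 2. Powers: [2, 4, 8, 16, 13, 7, 14, 9, 18, ...] generates all 18 non-zero residues.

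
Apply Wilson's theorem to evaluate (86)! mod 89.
(88)! = (86)! × (87) × (88) ≡ -1 (mod 89). So (86)! ≡ -1 × [(88)(87)]^(-1) ≡ 44 (mod 89)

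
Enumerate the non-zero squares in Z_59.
QRs mod 59: {1, 3, 4, 5, 7, 9, 12, 15, 16, 17, 19, 20, 21, 22, 25, 26, 27, 28, 29, 35, 36, 41, 45, 46, 48, 49, 51, 53, 57}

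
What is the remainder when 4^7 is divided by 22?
By repeated squaring (mod 22): 4^{1}≡4, 4^{2}≡16, 4^{4}≡14. Then 4^{7} = 4^{4+2+1} ≡ 14 × 16 × 4 ≡ 16 (mod 22)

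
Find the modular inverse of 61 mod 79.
Since 79 is prime, by Fermat 61^(-1) ≡ 61^{77} ≡ 57 (mod 79). Verify: 61 × 57 = 3477 ≡ 1 (mod 79)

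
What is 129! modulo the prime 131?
(130)! = (129)! × (130) ≡ -1 mod 131. So (129)! ≡ -1 × (130)^(-1) ≡ (-1)×(-1) = 1 mod 131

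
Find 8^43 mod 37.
Using Fermat: 8^{36} ≡ 1 mod 37. 43 ≡ 7 mod 36. So 8^{43} ≡ 8^{7} ≡ 29 mod 37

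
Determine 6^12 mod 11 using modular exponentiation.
Using Fermat: 6^{10} ≡ 1 (mod 11). 12 ≡ 2 (mod 10). So 6^{12} ≡ 6^{2} ≡ 3 (mod 11)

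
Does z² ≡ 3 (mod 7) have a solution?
By Euler's criterion: 3^{3} ≡ 6 (mod 7). Since this equals -1 (≡ 6), 3 is not a QR.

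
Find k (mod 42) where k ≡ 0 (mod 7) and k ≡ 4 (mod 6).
M = 7 × 6 = 42. M₁ = 6, y₁ ≡ 6 (mod 7). M₂ = 7, y₂ ≡ 1 (mod 6). k = 0×6×6 + 4×7×1 ≡ 28 (mod 42)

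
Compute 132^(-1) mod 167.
Since 167 is prime, by Fermat 132^(-1) ≡ 132^{165} ≡ 62 mod 167. Verify: 132 × 62 = 8184 ≡ 1 mod 167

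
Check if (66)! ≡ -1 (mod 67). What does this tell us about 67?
(66)! mod 67 = 66. Since this equals -1 (mod 67), Wilson confirms 67 is prime.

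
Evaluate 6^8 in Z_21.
By repeated squaring (mod 21): 6^{1}≡6, 6^{2}≡15, 6^{4}≡15, 6^{8}≡15. So 6^{8} ≡ 15 (mod 21)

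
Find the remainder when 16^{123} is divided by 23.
By Fermat: 16^{22} ≡ 1 mod 23. 123 = 5×22 + 13. So 16^{123} ≡ 16^{13} ≡ 3 mod 23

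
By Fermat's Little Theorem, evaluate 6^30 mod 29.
By Fermat: 6^{28} ≡ 1 mod 29. So 6^{30} = 6^{28} · 6^{2} ≡ 6^{2} ≡ 7 mod 29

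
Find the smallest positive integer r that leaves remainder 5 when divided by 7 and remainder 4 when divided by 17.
M = 7 × 17 = 119. M₁ = 17, y₁ ≡ 5 mod 7. M₂ = 7, y₂ ≡ 5 mod 17. r = 5×17×5 + 4×7×5 ≡ 89 mod 119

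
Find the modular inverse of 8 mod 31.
Since 31 is prime, by Fermat 8^(-1) ≡ 8^{29} ≡ 4 (mod 31). Verify: 8 × 4 = 32 ≡ 1 (mod 31)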